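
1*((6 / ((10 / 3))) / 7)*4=1.03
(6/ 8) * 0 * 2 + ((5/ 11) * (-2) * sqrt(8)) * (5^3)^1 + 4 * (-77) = -2500 * sqrt(2)/ 11 - 308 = -629.41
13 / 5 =2.60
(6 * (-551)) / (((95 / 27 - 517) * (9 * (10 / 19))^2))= 198911 / 693200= 0.29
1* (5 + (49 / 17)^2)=3846 / 289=13.31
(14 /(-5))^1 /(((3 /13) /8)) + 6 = -91.07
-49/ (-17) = 49/ 17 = 2.88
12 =12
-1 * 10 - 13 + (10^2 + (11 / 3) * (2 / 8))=935 / 12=77.92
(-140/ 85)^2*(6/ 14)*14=4704/ 289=16.28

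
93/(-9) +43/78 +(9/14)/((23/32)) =-111611/12558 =-8.89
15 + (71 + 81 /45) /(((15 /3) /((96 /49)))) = 7617 /175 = 43.53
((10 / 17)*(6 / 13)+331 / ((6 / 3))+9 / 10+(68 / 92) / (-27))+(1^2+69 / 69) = 115724437 / 686205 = 168.64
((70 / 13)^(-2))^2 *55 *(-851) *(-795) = 42510163839 / 960400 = 44262.98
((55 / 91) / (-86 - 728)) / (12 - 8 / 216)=-135 / 2175082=-0.00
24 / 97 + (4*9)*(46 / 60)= 13506 / 485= 27.85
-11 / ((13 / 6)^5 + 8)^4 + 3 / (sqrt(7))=-40217742840692736 / 35315097903371535234001 + 3 * sqrt(7) / 7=1.13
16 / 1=16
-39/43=-0.91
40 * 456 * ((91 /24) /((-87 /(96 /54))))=-1106560 /783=-1413.23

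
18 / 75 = 6 / 25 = 0.24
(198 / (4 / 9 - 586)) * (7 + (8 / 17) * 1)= -113157 / 44795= -2.53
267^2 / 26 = 71289 / 26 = 2741.88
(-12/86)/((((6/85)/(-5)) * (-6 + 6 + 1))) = 425/43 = 9.88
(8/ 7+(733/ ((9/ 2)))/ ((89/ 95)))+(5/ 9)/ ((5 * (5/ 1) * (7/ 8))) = 1635734/ 9345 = 175.04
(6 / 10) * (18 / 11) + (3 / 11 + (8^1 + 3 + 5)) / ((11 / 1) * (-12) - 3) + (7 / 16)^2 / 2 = 727613 / 760320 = 0.96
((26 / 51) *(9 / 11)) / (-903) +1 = 56261 / 56287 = 1.00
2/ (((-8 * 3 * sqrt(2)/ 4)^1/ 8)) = -4 * sqrt(2)/ 3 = -1.89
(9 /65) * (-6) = -54 /65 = -0.83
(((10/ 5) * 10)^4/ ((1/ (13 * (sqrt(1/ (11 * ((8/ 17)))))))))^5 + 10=10 + 43951586099200000000000000000000 * sqrt(374)/ 1331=638604975487756832138119700000.00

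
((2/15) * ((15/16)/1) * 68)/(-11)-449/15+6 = -8153/330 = -24.71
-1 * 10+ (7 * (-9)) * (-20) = 1250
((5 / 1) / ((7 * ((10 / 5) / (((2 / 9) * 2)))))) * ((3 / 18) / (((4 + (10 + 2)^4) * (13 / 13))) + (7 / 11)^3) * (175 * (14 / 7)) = 1067106275 / 74533338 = 14.32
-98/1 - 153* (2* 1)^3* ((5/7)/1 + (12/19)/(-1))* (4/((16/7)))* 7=-25424/19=-1338.11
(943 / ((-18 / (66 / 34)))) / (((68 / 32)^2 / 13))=-4315168 / 14739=-292.77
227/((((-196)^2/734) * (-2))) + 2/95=-7837523/3649520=-2.15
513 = 513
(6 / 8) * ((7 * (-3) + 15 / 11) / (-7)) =162 / 77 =2.10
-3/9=-1/3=-0.33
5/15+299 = 898/3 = 299.33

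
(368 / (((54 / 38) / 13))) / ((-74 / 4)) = -181792 / 999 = -181.97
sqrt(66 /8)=sqrt(33) /2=2.87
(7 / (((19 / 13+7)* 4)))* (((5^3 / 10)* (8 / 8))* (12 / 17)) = 1365 / 748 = 1.82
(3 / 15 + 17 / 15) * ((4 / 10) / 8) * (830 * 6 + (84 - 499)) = 913 / 3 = 304.33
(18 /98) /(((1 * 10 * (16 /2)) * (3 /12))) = 9 /980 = 0.01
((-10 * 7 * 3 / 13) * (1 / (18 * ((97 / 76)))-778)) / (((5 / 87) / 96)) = 26470784256 / 1261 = 20991898.70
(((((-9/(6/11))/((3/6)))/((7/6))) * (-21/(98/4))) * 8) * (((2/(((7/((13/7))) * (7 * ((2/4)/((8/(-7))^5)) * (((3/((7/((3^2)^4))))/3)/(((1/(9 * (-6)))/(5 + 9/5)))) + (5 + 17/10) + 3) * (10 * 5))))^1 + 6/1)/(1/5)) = 707136907964084928/121526755019117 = 5818.78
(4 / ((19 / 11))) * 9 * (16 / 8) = 792 / 19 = 41.68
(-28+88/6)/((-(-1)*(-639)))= 40/1917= 0.02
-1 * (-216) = 216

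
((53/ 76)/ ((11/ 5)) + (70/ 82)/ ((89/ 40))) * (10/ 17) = 10686925/ 25929794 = 0.41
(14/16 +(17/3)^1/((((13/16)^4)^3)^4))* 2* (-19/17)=-16220148442677034378783708768730933557159422823972046752731343/60105065969078061488459722090229929802046409283810945484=-269863.25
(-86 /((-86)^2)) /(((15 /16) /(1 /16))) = -0.00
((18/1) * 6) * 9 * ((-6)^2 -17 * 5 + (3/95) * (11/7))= -31640544/665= -47579.77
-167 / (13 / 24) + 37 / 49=-195911 / 637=-307.55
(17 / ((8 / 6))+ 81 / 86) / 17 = 2355 / 2924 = 0.81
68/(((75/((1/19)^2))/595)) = 8092/5415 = 1.49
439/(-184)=-439/184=-2.39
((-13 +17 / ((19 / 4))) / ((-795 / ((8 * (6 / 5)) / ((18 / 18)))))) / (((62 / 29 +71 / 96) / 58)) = 462455808 / 201676925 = 2.29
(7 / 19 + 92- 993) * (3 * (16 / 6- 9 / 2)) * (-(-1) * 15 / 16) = 352935 / 76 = 4643.88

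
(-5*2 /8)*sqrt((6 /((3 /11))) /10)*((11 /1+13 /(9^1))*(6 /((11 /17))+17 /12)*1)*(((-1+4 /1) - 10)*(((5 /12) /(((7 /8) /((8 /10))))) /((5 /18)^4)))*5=102404736*sqrt(55) /1375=552330.07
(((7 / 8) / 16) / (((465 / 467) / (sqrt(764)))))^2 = 2041094951 / 885657600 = 2.30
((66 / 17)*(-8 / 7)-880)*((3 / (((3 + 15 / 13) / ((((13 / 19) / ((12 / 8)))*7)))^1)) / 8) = -2223364 / 8721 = -254.94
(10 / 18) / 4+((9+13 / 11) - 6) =1711 / 396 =4.32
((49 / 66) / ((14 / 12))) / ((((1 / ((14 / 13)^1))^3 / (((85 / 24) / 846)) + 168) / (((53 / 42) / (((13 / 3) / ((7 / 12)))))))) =10816505 / 35946857232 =0.00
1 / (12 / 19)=19 / 12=1.58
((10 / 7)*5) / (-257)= -50 / 1799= -0.03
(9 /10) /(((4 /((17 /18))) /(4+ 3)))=1.49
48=48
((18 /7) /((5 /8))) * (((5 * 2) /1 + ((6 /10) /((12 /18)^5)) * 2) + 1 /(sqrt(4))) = 80.69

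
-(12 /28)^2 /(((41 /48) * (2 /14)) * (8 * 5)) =-54 /1435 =-0.04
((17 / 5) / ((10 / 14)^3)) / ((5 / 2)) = 11662 / 3125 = 3.73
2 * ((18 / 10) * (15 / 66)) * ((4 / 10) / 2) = 9 / 55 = 0.16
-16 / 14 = -8 / 7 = -1.14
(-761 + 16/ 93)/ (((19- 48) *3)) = 70757/ 8091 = 8.75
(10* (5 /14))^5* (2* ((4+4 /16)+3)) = 283203125 /33614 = 8425.15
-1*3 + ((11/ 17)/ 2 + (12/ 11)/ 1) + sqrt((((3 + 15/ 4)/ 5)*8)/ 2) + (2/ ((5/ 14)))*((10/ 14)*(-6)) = -9569/ 374 + 3*sqrt(15)/ 5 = -23.26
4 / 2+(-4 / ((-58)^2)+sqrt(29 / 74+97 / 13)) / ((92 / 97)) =154647 / 77372+97*sqrt(7267910) / 88504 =4.95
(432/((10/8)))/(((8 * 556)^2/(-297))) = -8019/1545680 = -0.01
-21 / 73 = -0.29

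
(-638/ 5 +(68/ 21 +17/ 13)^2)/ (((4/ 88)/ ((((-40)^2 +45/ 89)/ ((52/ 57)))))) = -237269533206497/ 57486702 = -4127381.20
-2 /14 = -1 /7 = -0.14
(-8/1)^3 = -512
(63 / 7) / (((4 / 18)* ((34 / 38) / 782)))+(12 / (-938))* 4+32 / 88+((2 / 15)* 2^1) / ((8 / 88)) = 2739448021 / 77385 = 35400.25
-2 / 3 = -0.67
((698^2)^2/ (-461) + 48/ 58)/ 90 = -688366437980/ 120321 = -5721083.09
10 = 10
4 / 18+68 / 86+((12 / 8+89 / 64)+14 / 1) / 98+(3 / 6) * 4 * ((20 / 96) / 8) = 3003391 / 2427264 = 1.24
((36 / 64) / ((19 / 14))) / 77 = 9 / 1672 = 0.01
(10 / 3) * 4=40 / 3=13.33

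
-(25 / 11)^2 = -625 / 121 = -5.17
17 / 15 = 1.13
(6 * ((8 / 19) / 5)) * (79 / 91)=3792 / 8645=0.44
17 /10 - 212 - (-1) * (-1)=-211.30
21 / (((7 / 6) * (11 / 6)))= 108 / 11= 9.82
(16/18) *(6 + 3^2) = 40/3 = 13.33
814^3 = 539353144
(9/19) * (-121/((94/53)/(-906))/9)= 2905089/893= 3253.18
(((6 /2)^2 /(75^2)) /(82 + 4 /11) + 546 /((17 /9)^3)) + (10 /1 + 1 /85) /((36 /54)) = 96.03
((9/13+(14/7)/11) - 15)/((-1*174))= 1010/12441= 0.08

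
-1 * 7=-7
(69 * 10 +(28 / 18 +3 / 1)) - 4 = 6215 / 9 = 690.56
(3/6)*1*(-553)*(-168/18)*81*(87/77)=2597994/11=236181.27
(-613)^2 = 375769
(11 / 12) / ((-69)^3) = -11 / 3942108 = -0.00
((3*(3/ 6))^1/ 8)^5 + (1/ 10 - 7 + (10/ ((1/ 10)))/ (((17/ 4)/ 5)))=9870790831/ 89128960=110.75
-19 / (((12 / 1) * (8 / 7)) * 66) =-0.02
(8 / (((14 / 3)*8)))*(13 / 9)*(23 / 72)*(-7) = -299 / 432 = -0.69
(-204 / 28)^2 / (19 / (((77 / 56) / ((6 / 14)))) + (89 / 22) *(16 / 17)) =5.46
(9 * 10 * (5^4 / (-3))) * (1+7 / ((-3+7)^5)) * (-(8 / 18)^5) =6443750 / 19683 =327.38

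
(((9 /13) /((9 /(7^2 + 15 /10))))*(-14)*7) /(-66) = 4949 /858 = 5.77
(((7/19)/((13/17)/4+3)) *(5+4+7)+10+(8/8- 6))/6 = 1.14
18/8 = 9/4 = 2.25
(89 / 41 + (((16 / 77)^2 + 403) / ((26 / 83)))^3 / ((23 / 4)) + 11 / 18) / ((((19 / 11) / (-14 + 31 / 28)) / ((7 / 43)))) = -450110302.41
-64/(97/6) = -384/97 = -3.96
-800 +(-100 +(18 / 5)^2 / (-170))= -1912662 / 2125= -900.08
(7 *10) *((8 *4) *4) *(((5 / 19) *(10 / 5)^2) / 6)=89600 / 57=1571.93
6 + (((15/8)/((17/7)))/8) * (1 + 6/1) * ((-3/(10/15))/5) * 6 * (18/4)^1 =-22665/2176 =-10.42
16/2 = 8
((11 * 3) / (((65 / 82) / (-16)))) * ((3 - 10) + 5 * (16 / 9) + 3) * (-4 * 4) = 10160128 / 195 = 52103.22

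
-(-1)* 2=2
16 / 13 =1.23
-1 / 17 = -0.06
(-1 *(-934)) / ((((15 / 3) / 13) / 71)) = 862082 / 5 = 172416.40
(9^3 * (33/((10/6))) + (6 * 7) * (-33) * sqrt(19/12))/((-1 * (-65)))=72171/325 - 231 * sqrt(57)/65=195.23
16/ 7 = 2.29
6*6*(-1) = -36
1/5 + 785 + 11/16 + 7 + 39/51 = 1079367/1360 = 793.65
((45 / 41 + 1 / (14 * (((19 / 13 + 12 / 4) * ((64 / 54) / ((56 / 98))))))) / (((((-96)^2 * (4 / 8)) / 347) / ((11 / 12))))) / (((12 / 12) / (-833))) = -63.55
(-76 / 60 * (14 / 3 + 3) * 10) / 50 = -437 / 225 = -1.94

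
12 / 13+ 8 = 116 / 13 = 8.92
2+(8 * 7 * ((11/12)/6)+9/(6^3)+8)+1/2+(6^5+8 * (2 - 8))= 557791/72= 7747.10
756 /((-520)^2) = 189 /67600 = 0.00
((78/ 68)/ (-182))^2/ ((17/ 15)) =135/ 3851792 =0.00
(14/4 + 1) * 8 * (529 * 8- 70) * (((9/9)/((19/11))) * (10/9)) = 1831280/19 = 96383.16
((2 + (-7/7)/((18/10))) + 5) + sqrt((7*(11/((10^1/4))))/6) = sqrt(1155)/15 + 58/9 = 8.71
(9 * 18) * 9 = 1458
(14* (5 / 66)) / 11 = 35 / 363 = 0.10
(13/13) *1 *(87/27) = 29/9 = 3.22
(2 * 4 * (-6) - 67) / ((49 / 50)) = -117.35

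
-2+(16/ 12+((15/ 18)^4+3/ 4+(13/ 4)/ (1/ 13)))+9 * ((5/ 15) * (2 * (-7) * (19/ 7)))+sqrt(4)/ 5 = -458683/ 6480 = -70.78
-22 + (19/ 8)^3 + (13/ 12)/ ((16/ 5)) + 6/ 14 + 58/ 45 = -1055983/ 161280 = -6.55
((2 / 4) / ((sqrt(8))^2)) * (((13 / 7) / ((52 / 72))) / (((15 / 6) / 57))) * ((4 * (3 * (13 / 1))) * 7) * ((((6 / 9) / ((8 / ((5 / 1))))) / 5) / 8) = 6669 / 160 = 41.68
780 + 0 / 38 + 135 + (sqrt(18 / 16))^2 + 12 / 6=7345 / 8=918.12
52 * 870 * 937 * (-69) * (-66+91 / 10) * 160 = 26628305258880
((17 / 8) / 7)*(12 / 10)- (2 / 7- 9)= 1271 / 140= 9.08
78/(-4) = -19.50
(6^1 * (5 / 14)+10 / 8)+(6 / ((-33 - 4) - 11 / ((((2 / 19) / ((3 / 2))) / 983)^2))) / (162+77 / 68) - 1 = 25666890350856869 / 10726461639240452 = 2.39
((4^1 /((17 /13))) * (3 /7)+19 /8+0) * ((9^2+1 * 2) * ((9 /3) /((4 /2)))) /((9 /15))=1456235 /1904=764.83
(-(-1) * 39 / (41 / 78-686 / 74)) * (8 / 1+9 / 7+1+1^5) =-8891766 / 176659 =-50.33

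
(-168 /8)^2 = 441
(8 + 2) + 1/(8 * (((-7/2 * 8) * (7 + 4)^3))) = 2981439/298144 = 10.00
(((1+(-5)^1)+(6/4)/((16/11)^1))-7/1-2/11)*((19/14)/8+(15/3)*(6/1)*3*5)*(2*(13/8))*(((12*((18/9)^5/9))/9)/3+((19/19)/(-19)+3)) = -67238.72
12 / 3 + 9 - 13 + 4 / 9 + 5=49 / 9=5.44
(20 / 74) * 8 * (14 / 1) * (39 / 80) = 546 / 37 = 14.76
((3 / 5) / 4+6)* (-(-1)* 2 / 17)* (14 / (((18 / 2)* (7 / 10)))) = 82 / 51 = 1.61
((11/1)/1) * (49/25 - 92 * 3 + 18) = -70411/25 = -2816.44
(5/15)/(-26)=-1/78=-0.01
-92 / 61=-1.51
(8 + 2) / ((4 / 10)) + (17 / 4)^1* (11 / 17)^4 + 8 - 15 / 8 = 1252619 / 39304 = 31.87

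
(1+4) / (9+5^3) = 5 / 134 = 0.04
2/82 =1/41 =0.02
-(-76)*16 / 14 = 608 / 7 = 86.86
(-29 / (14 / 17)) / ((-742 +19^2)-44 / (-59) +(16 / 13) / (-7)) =378131 / 4085058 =0.09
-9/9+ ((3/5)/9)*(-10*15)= -11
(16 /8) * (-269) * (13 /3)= -6994 /3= -2331.33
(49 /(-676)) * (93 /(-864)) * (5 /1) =7595 /194688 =0.04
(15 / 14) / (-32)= -15 / 448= -0.03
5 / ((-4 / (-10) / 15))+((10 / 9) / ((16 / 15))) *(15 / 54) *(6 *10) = 7375 / 36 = 204.86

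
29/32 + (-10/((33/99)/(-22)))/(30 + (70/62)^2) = 4233583/192352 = 22.01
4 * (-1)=-4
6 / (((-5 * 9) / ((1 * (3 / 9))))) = -2 / 45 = -0.04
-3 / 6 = -1 / 2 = -0.50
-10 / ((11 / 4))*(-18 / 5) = 144 / 11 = 13.09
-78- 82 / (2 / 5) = -283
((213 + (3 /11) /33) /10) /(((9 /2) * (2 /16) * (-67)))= -206192 /364815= -0.57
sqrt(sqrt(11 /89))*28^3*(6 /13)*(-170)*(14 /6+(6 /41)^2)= -88631200000*11^(1 /4)*89^(3 /4) /1944917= -2404784.88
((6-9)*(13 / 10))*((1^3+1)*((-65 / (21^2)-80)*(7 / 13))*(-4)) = -28276 / 21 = -1346.48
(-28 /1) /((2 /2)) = -28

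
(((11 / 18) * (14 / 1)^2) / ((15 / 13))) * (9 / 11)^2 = 3822 / 55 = 69.49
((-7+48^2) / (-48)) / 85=-2297 / 4080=-0.56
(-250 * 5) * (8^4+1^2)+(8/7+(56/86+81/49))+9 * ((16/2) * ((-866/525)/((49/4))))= -1888335210073/368725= -5121256.25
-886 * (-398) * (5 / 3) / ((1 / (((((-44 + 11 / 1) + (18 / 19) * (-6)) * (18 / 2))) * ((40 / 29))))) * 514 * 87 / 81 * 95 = -14802148013333.33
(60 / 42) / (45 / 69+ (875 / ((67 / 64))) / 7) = 3082 / 259007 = 0.01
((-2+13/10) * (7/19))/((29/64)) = -1568/2755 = -0.57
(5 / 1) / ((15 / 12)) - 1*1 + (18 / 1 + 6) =27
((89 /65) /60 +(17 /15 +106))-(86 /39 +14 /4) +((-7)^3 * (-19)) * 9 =58754.45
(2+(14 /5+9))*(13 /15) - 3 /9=872 /75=11.63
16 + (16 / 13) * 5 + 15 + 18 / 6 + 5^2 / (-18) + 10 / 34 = 155377 / 3978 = 39.06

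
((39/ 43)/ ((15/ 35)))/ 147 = 13/ 903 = 0.01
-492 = -492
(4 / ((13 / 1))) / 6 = 2 / 39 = 0.05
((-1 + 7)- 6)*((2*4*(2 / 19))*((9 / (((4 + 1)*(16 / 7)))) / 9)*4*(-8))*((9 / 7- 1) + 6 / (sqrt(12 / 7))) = 0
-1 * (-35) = 35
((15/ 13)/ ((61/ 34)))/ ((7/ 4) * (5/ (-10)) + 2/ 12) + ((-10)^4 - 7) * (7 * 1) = 55470423/ 793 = 69950.09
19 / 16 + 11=195 / 16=12.19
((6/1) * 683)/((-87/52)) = -71032/29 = -2449.38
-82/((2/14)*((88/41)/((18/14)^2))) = -136161/308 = -442.08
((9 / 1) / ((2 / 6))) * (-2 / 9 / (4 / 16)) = -24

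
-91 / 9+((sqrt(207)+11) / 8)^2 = -359 / 72+33 * sqrt(23) / 32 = -0.04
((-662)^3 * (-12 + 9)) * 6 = 5222115504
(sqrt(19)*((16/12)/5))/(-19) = -0.06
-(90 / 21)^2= -18.37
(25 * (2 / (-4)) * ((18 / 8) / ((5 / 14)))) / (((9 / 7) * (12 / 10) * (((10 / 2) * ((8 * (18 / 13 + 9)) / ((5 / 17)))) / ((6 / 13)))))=-245 / 14688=-0.02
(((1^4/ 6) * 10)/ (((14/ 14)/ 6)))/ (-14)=-5/ 7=-0.71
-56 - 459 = -515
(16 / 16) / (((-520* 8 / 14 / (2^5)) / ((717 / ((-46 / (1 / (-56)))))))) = -717 / 23920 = -0.03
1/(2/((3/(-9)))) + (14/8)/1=19/12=1.58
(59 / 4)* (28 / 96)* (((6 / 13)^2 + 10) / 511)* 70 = 1782095 / 296088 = 6.02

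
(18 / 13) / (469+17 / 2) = 36 / 12415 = 0.00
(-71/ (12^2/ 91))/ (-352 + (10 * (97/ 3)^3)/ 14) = -135681/ 71949392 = -0.00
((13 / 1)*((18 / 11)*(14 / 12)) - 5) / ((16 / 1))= 109 / 88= 1.24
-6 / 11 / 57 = -2 / 209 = -0.01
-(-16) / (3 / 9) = 48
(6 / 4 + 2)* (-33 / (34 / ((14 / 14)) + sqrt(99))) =-561 / 151 + 99* sqrt(11) / 302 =-2.63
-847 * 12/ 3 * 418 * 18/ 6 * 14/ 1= -59479728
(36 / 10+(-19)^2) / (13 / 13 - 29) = -1823 / 140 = -13.02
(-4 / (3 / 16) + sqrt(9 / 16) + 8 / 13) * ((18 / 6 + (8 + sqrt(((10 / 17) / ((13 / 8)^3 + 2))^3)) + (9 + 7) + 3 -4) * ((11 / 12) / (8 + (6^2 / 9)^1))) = -34265 / 864 -87718400 * sqrt(273785) / 1052413496199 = -39.70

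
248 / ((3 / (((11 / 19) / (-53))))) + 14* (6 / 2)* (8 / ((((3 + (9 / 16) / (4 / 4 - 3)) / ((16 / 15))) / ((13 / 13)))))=19116616 / 146015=130.92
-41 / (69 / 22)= -902 / 69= -13.07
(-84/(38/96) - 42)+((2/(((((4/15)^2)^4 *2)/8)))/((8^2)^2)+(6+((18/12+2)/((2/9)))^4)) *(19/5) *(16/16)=745570272495849/3187671040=233891.85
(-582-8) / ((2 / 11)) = -3245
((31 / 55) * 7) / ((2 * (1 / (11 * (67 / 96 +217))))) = 4535083 / 960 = 4724.04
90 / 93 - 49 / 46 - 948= -1351987 / 1426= -948.10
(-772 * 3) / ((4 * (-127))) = 4.56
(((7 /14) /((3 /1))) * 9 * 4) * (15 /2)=45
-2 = -2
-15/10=-3/2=-1.50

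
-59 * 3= -177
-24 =-24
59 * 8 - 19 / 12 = 5645 / 12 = 470.42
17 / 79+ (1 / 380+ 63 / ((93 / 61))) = 38658329 / 930620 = 41.54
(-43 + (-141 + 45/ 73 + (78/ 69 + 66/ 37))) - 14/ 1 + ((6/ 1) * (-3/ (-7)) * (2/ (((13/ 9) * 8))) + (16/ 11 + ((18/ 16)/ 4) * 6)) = -190.88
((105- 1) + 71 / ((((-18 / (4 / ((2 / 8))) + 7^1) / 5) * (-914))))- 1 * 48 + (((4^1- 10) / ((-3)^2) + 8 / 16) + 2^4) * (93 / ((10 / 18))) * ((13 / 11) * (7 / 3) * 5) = 17295224703 / 472538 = 36600.71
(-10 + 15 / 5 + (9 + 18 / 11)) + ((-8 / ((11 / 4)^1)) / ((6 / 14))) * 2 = -328 / 33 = -9.94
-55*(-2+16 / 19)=1210 / 19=63.68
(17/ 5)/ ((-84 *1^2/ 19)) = -323/ 420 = -0.77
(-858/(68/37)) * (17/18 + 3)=-1841.48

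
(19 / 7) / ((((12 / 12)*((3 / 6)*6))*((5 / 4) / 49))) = 532 / 15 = 35.47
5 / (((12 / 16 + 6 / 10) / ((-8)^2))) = 6400 / 27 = 237.04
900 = 900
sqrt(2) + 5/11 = 1.87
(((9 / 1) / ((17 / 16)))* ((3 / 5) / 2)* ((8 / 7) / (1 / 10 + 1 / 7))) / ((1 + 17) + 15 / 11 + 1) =1188 / 2023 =0.59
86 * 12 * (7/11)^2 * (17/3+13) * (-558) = -526716288/121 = -4353027.17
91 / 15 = 6.07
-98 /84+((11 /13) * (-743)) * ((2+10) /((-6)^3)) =3950 /117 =33.76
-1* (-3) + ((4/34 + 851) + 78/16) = 116823/136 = 858.99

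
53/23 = 2.30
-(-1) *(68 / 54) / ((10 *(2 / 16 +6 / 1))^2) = 544 / 1620675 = 0.00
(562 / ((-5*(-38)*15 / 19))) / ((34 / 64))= 8992 / 1275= 7.05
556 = 556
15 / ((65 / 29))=87 / 13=6.69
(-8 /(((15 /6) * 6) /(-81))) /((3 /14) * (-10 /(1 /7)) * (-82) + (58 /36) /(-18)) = 69984 /1992455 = 0.04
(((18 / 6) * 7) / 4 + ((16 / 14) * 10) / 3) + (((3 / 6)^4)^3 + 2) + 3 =1209365 / 86016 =14.06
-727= -727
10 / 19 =0.53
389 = 389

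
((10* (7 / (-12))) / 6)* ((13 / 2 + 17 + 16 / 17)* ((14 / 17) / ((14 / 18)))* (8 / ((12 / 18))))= -87255 / 289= -301.92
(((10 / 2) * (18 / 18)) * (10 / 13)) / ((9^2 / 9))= 50 / 117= 0.43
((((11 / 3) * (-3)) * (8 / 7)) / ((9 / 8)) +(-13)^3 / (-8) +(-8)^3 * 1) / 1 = -125269 / 504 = -248.55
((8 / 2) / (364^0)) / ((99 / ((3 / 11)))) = 4 / 363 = 0.01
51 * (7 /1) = 357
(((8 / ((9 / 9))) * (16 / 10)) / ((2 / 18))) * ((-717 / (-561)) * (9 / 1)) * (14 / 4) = 4336416 / 935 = 4637.88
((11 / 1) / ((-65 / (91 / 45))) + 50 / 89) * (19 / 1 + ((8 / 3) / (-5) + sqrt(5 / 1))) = 4397 * sqrt(5) / 20025 + 1217969 / 300375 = 4.55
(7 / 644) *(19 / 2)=19 / 184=0.10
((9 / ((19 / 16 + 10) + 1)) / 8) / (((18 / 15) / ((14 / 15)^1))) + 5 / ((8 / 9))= 8887 / 1560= 5.70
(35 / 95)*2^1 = 14 / 19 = 0.74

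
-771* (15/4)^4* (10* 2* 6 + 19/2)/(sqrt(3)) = -3369751875* sqrt(3)/512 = -11399573.16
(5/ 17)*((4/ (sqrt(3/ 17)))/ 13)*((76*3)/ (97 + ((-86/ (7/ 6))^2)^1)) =74480*sqrt(51)/ 59892989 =0.01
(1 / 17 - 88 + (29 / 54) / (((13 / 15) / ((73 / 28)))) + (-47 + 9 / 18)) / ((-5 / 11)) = 162741161 / 556920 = 292.22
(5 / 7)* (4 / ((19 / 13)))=260 / 133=1.95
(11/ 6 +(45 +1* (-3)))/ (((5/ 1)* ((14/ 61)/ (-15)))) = -16043/ 28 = -572.96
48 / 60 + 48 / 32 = 23 / 10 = 2.30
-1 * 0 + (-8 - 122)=-130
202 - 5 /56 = 11307 /56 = 201.91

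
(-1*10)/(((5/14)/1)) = -28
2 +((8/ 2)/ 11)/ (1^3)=26/ 11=2.36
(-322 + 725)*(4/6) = 268.67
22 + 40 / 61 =1382 / 61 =22.66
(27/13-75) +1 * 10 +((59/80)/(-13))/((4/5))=-52411/832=-62.99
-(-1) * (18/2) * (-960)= -8640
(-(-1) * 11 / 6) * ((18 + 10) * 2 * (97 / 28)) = 355.67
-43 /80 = -0.54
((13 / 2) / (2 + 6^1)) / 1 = 13 / 16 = 0.81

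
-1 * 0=0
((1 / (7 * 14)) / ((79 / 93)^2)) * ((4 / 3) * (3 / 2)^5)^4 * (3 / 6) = 372311089929 / 5010374656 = 74.31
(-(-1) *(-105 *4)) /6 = -70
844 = 844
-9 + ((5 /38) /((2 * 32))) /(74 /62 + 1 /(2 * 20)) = -4133321 /459344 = -9.00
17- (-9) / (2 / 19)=205 / 2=102.50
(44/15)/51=44/765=0.06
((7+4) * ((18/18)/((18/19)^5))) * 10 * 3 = 136185445/314928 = 432.43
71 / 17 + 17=360 / 17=21.18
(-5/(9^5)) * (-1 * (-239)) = -1195/59049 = -0.02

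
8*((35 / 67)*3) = 840 / 67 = 12.54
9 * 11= 99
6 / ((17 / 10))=3.53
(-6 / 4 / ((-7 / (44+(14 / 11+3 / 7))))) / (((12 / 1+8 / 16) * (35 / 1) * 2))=10557 / 943250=0.01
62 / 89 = 0.70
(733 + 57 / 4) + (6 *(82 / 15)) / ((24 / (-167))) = 31141 / 60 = 519.02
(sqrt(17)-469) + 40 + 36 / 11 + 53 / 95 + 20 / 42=-9319892 / 21945 + sqrt(17)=-420.57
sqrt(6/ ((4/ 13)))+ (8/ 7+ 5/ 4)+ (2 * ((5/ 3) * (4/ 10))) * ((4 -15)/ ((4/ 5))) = -1339/ 84+ sqrt(78)/ 2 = -11.52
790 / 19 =41.58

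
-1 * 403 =-403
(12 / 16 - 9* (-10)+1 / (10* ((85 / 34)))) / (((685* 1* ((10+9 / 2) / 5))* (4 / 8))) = 9079 / 99325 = 0.09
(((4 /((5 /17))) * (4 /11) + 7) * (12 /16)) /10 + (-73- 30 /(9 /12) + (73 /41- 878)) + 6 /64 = -356553331 /360800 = -988.23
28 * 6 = 168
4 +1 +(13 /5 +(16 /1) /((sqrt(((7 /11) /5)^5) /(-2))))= 38 /5 - 96800 * sqrt(385) /343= -5529.87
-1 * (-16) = 16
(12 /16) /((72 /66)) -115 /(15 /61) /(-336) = 131 /63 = 2.08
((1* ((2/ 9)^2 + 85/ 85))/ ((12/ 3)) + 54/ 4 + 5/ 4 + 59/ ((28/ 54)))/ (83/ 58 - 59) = -4235653/ 1893213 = -2.24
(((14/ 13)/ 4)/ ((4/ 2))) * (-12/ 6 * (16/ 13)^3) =-14336/ 28561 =-0.50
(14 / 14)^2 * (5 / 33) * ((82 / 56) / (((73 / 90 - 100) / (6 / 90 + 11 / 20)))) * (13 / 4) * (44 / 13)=-7585 / 499912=-0.02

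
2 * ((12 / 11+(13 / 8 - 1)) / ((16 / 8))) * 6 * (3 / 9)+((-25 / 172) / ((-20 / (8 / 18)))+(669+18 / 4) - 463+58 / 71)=129816265 / 604494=214.75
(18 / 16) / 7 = 9 / 56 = 0.16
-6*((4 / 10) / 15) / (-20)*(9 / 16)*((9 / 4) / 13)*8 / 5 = 81 / 65000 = 0.00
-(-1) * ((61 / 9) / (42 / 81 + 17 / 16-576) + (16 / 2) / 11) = 177544 / 248149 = 0.72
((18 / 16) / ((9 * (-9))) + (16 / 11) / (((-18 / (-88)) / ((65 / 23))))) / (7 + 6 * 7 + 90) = 33257 / 230184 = 0.14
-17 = -17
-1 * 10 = -10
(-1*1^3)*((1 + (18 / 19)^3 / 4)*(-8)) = 66536 / 6859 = 9.70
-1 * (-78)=78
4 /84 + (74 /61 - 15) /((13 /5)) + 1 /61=-87239 /16653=-5.24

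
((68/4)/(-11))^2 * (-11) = -289/11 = -26.27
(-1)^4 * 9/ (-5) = -9/ 5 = -1.80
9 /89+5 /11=544 /979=0.56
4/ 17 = 0.24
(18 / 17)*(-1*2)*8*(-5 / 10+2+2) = -1008 / 17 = -59.29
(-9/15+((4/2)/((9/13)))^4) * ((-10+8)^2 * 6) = 18121576/10935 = 1657.21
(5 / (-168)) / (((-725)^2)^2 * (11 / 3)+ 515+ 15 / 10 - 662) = -5 / 170189490600556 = -0.00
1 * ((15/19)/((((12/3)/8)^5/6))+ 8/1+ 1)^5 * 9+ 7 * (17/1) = 2379323794012018040/2476099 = 960916261430.59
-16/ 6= -8/ 3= -2.67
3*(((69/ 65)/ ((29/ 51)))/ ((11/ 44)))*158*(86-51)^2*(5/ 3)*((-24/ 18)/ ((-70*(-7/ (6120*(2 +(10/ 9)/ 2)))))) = -115944950400/ 377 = -307546287.53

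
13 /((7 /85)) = 157.86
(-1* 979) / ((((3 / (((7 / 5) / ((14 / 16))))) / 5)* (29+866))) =-7832 / 2685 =-2.92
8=8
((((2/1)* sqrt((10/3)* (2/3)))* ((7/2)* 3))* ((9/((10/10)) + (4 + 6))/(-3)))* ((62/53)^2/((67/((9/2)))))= -1533756* sqrt(5)/188203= -18.22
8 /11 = 0.73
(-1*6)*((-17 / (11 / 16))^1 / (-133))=-1632 / 1463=-1.12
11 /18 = 0.61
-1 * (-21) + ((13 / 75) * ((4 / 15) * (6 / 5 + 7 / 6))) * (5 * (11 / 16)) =577153 / 27000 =21.38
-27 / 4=-6.75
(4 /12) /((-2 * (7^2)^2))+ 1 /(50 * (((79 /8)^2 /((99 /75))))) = 11312111 /56192403750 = 0.00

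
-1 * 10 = -10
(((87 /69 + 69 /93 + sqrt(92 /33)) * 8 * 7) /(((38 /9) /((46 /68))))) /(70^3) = 69 * sqrt(759) /43524250 + 27 /515375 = 0.00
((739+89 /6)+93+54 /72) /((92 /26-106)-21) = -132223 /19260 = -6.87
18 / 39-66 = -852 / 13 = -65.54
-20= -20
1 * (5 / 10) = 1 / 2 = 0.50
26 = 26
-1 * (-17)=17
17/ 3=5.67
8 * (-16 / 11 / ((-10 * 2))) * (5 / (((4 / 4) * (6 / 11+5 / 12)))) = 3.02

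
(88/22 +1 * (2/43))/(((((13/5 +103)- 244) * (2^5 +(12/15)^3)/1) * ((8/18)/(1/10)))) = -97875/483713536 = -0.00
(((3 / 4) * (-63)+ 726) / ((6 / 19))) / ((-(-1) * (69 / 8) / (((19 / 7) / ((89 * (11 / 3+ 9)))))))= 17195 / 28658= 0.60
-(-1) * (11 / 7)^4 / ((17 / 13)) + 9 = 557686 / 40817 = 13.66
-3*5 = -15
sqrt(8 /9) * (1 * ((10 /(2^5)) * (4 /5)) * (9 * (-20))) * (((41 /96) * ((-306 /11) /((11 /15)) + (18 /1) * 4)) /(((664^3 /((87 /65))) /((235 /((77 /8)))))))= -1727622945 * sqrt(2) /35458771572224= -0.00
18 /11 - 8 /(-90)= 854 /495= 1.73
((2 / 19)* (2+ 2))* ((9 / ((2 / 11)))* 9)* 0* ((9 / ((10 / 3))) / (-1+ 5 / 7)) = 0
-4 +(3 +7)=6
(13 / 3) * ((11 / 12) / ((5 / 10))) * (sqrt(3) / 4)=143 * sqrt(3) / 72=3.44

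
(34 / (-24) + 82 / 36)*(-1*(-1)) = 0.86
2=2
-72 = -72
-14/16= -7/8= -0.88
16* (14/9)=224/9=24.89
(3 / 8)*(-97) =-291 / 8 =-36.38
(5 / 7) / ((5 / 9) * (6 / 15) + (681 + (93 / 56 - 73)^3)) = -1128960 / 572765997179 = -0.00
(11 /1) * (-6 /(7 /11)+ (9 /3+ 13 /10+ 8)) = 2211 /70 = 31.59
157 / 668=0.24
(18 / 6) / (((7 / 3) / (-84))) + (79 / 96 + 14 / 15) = -16999 / 160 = -106.24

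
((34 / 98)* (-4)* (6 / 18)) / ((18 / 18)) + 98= 97.54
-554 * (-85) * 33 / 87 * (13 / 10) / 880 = 61217 / 2320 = 26.39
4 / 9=0.44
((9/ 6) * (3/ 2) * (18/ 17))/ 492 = 27/ 5576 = 0.00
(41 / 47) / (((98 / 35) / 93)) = 19065 / 658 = 28.97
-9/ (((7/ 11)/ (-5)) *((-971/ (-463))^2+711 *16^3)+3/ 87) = 615453399/ 25346510623724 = 0.00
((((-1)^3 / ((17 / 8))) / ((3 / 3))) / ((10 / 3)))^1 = -12 / 85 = -0.14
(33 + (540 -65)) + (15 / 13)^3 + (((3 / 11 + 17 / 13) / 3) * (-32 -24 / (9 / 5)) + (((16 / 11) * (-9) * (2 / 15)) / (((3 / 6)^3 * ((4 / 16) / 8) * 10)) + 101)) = 2947006076 / 5437575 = 541.97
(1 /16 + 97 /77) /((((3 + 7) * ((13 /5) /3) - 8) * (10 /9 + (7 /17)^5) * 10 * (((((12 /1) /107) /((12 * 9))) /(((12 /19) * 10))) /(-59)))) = -10644591729534381 /167950445432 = -63379.36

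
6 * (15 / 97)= 90 / 97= 0.93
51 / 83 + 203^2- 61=3415335 / 83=41148.61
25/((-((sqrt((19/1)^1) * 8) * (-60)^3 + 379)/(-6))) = -259200000 * sqrt(19)/56733695856359 - 56850/56733695856359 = -0.00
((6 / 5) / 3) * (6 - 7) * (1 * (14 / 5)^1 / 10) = -0.11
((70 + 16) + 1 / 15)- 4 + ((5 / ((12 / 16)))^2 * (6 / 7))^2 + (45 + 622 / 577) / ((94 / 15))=1540.67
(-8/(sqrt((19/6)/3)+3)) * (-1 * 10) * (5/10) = 9.93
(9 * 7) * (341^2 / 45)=813967 / 5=162793.40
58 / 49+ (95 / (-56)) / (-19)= 499 / 392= 1.27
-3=-3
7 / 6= 1.17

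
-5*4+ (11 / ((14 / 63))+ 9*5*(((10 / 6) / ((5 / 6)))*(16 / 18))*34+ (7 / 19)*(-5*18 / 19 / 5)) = 1984887 / 722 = 2749.15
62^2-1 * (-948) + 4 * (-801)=1588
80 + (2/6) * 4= 244/3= 81.33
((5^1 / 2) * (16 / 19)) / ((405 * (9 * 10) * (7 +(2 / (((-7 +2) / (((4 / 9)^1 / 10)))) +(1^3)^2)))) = 5 / 691011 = 0.00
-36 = -36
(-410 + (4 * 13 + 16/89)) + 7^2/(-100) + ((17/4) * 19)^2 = 219376181/35600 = 6162.25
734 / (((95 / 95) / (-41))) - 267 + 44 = -30317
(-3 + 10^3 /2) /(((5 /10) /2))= 1988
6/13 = 0.46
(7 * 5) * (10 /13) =350 /13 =26.92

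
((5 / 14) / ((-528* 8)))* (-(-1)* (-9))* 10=75 / 9856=0.01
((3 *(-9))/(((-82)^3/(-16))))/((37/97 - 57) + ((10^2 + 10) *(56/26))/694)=3938103/282863638412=0.00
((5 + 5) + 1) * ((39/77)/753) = 13/1757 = 0.01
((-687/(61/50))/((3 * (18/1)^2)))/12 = -5725/118584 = -0.05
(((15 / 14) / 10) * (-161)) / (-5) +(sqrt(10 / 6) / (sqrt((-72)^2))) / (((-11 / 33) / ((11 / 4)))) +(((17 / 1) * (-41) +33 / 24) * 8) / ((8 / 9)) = -250287 / 40 - 11 * sqrt(15) / 288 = -6257.32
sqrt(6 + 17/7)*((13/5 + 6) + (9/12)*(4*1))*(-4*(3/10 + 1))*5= -1508*sqrt(413)/35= -875.61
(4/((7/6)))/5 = 24/35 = 0.69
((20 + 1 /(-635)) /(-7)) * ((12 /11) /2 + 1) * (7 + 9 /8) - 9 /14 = -2856771 /78232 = -36.52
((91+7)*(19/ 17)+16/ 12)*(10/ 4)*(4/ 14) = 28270/ 357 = 79.19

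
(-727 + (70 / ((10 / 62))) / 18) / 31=-22.67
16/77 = 0.21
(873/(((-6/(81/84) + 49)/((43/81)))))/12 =4171/4620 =0.90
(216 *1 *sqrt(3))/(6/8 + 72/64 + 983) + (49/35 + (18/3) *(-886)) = -26573/5 + 1728 *sqrt(3)/7879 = -5314.22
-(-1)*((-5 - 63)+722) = 654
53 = 53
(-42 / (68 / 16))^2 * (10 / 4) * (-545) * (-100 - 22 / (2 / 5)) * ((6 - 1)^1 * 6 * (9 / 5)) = 321870024000 / 289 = 1113737107.27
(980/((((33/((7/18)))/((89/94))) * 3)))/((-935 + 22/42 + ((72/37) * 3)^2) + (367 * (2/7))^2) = 10238908435/28357325074188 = 0.00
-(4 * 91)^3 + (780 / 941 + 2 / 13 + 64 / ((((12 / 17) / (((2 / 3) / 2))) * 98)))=-260181075464242 / 5394753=-48228542.71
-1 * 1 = -1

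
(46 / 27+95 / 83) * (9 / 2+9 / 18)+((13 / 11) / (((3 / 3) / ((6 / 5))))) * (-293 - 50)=-58200389 / 123255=-472.19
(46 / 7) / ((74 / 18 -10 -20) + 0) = -0.25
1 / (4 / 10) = 5 / 2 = 2.50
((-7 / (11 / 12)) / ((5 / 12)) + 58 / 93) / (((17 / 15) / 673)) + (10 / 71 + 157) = -4262264653 / 411587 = -10355.68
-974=-974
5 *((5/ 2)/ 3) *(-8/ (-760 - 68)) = 25/ 621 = 0.04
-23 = -23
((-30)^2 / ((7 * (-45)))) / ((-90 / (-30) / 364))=-1040 / 3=-346.67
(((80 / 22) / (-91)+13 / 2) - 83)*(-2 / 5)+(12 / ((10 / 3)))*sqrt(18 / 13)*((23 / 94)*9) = 5589*sqrt(26) / 3055+153233 / 5005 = 39.94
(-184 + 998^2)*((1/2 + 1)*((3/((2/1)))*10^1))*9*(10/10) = 201653550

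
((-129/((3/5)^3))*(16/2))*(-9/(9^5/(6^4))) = 688000/729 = 943.76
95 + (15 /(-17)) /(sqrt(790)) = 95-3 * sqrt(790) /2686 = 94.97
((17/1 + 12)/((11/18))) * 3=1566/11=142.36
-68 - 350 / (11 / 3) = -1798 / 11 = -163.45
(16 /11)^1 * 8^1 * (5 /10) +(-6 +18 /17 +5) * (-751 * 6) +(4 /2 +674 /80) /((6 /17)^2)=-15757463 /89760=-175.55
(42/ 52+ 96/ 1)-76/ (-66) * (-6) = 25711/ 286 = 89.90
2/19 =0.11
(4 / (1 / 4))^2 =256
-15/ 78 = -5/ 26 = -0.19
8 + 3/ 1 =11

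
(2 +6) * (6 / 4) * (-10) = -120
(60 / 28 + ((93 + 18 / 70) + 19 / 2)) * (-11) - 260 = -14139 / 10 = -1413.90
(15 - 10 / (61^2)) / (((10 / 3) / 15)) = 502245 / 7442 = 67.49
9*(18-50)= -288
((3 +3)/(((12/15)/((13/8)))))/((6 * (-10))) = -13/64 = -0.20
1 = 1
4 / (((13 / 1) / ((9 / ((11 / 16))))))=576 / 143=4.03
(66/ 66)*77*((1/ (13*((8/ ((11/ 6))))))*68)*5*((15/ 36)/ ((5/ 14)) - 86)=-36645455/ 936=-39151.13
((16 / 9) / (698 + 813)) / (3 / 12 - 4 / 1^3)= -64 / 203985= -0.00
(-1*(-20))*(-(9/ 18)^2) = -5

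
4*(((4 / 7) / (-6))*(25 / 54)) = -100 / 567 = -0.18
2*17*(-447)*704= -10699392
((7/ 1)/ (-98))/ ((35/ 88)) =-44/ 245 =-0.18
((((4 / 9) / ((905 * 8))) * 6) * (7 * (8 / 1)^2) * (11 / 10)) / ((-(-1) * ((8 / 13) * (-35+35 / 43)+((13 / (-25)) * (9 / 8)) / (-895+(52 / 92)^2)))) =-1738380740096 / 201477267360153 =-0.01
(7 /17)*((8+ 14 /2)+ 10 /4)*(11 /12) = 2695 /408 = 6.61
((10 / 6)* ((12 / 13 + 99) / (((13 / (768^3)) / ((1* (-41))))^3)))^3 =-114514669949292274628745900000000000000000000000000000000000000000000000000000000000000000.00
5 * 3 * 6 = 90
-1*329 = -329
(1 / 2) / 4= 0.12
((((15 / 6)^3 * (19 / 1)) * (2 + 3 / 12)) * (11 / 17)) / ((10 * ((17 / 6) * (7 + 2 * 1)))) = 15675 / 9248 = 1.69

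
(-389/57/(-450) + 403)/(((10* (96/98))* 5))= 506529611/61560000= 8.23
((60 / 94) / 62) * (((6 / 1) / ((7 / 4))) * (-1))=-360 / 10199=-0.04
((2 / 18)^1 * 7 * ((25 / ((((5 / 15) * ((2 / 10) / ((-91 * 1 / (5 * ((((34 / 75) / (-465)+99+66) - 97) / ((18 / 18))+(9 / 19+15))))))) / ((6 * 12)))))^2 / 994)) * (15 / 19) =145318569289892578125 / 6787862313269248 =21408.59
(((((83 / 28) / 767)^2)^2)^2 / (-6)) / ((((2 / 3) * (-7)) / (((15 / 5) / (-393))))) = -2252292232139041 / 165980278640833592420564094286560493568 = -0.00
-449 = -449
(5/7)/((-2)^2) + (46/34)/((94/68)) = 1523/1316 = 1.16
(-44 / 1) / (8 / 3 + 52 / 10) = -330 / 59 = -5.59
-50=-50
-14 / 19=-0.74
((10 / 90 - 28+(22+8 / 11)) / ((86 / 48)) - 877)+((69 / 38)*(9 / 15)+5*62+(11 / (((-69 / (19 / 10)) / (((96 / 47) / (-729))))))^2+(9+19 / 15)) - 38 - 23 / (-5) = -165180089851686747461 / 279055888083289350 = -591.92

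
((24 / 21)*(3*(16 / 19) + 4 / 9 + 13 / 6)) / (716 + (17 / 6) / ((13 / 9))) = 26104 / 3192057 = 0.01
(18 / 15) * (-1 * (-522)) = 3132 / 5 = 626.40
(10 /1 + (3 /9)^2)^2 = 8281 /81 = 102.23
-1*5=-5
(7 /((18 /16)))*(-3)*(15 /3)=-280 /3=-93.33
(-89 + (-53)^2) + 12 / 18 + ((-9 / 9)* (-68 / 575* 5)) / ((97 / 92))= 3959386 / 1455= 2721.23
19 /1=19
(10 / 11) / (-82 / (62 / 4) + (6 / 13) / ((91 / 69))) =-0.18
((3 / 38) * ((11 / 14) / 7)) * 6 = 99 / 1862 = 0.05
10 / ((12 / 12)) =10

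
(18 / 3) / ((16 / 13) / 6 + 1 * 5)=234 / 203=1.15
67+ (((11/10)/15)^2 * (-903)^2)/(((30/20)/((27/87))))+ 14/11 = 388993543/398750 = 975.53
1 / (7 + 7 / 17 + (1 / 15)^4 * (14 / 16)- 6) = 0.71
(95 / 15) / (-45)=-19 / 135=-0.14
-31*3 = -93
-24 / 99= -8 / 33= -0.24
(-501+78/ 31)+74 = -13159/ 31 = -424.48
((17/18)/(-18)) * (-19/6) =323/1944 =0.17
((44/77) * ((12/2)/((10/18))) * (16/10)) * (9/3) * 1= 5184/175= 29.62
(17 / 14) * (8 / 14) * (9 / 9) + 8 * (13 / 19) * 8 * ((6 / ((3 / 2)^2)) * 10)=3263378 / 2793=1168.41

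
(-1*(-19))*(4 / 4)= 19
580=580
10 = 10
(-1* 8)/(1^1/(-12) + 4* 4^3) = -96/3071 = -0.03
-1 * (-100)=100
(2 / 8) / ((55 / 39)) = 39 / 220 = 0.18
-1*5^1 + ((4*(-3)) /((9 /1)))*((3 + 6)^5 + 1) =-236215 /3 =-78738.33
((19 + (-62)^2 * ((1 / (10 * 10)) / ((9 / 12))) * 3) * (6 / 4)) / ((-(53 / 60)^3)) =-55974240 / 148877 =-375.98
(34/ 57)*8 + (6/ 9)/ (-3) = 778/ 171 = 4.55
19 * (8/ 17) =152/ 17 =8.94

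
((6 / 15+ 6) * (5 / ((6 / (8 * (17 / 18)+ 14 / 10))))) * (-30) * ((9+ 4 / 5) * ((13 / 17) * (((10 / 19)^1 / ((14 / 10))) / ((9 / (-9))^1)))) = 11735360 / 2907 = 4036.93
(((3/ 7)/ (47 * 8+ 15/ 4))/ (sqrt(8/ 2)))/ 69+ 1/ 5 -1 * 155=-189288656/ 1222795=-154.80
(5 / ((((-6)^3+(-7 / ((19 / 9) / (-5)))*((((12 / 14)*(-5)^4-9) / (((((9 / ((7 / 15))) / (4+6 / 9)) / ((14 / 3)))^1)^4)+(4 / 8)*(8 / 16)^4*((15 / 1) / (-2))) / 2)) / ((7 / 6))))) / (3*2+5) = 229008555720000 / 2971662541814463871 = 0.00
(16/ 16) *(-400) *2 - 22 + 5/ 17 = -13969/ 17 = -821.71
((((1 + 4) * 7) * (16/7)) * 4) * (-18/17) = -5760/17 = -338.82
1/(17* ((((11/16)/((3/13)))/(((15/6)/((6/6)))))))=0.05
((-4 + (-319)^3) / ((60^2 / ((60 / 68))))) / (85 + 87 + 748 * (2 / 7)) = -20.63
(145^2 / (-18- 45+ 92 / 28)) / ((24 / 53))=-7800275 / 10032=-777.54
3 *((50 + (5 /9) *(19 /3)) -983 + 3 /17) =-426551 /153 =-2787.92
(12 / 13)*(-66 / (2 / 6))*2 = -4752 / 13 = -365.54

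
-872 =-872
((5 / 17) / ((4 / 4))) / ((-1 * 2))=-5 / 34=-0.15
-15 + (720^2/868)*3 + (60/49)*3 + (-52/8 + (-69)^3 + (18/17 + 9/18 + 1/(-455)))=-548420654909/1678495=-326733.56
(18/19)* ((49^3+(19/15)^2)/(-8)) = -13235693/950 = -13932.31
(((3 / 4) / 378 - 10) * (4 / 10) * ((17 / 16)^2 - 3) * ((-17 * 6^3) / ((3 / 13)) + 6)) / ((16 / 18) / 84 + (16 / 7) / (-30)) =57588014979 / 31744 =1814138.58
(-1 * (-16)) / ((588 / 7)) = 4 / 21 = 0.19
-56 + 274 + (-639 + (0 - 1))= -422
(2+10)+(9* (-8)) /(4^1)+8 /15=-82 /15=-5.47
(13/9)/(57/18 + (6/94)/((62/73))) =0.45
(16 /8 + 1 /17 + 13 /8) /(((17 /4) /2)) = 501 /289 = 1.73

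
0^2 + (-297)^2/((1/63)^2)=350101521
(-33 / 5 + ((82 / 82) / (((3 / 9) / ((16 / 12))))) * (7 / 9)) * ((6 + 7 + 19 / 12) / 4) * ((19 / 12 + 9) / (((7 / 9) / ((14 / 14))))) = -99695 / 576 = -173.08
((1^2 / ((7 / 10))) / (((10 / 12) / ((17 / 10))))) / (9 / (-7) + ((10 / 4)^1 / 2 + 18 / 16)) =816 / 305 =2.68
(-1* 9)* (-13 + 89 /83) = 8910 /83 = 107.35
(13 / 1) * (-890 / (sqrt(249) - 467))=1157 * sqrt(249) / 21784 + 540319 / 21784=25.64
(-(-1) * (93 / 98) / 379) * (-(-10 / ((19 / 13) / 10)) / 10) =6045 / 352849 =0.02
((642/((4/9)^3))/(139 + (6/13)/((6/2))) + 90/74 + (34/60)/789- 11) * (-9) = -40153266953/104316320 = -384.92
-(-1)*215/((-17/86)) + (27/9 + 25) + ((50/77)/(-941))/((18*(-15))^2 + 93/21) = -95157805365384/89801415077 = -1059.65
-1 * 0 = 0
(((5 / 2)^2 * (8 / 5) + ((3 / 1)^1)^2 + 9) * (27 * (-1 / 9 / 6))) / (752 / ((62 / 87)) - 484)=-217 / 8854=-0.02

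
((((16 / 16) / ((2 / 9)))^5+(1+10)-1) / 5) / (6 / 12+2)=148.42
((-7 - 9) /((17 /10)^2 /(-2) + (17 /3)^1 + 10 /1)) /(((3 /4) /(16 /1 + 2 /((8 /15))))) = -252800 /8533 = -29.63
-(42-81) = 39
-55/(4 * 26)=-55/104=-0.53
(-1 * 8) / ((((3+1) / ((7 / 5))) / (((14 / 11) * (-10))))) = 392 / 11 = 35.64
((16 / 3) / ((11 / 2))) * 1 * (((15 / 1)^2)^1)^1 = 2400 / 11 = 218.18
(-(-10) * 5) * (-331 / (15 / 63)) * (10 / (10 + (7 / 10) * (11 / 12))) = -83412000 / 1277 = -65318.72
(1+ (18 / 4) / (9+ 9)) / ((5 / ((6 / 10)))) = 3 / 20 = 0.15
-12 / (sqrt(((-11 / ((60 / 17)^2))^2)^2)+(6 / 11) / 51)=-29082240000 / 1915749667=-15.18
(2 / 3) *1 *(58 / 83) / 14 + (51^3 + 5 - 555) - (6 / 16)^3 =117889028651 / 892416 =132100.98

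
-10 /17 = -0.59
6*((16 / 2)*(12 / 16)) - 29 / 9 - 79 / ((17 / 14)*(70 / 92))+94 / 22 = -407752 / 8415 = -48.46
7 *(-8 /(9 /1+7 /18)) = -5.96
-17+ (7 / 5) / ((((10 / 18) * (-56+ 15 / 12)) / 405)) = -35.64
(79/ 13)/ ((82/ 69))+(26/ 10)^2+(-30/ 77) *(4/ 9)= 72029099/ 6156150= 11.70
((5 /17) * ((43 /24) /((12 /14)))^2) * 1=453005 /352512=1.29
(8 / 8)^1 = 1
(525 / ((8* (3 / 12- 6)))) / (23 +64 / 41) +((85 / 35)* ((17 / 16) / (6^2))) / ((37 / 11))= -1531963981 / 3455250624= -0.44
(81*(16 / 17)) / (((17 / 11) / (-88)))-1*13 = -1258285 / 289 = -4353.93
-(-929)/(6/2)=929/3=309.67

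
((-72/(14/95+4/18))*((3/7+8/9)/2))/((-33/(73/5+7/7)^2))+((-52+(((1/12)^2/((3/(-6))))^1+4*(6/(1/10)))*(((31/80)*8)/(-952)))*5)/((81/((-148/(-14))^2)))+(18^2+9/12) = 536061976505911/591031092960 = 906.99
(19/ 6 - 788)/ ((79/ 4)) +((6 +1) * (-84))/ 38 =-248620/ 4503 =-55.21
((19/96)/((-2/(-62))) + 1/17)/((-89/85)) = -50545/8544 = -5.92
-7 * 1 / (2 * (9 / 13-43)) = 91 / 1100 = 0.08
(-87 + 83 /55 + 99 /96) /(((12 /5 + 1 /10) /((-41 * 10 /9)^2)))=-249878969 /3564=-70111.94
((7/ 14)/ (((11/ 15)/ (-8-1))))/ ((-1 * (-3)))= -45/ 22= -2.05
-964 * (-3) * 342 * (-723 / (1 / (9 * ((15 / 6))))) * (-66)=1061913508920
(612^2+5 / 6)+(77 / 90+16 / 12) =16854616 / 45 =374547.02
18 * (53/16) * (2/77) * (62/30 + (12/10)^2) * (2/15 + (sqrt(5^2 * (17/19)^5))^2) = 7490798709047/95329811500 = 78.58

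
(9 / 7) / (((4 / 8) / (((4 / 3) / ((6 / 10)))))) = 40 / 7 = 5.71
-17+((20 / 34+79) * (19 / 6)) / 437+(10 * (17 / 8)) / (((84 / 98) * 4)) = -383819 / 37536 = -10.23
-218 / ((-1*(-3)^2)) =24.22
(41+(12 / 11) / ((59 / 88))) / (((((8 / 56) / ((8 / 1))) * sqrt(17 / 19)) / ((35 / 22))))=2464700 * sqrt(323) / 11033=4014.87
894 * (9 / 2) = 4023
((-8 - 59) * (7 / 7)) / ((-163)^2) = -67 / 26569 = -0.00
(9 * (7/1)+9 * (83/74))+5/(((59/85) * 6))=486559/6549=74.30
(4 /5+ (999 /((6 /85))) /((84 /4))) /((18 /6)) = 224.91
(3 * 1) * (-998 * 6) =-17964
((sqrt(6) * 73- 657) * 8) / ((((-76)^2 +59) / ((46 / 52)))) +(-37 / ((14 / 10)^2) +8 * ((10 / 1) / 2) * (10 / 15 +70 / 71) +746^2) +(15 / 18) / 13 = 6716 * sqrt(6) / 75855 +7532132752167 / 13533310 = 556562.71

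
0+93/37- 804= -29655/37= -801.49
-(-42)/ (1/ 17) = 714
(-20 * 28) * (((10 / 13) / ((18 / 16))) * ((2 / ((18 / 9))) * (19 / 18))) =-425600 / 1053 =-404.18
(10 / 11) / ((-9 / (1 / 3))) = -10 / 297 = -0.03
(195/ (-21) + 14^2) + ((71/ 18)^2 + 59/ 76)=4374899/ 21546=203.05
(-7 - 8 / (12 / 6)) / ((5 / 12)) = -132 / 5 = -26.40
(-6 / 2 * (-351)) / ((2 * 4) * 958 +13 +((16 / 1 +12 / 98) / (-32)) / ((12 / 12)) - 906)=63504 / 408313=0.16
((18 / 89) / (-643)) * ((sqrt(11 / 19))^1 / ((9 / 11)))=-22 * sqrt(209) / 1087313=-0.00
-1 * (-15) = 15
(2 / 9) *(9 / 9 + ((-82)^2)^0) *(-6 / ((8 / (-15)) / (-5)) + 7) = -197 / 9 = -21.89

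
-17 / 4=-4.25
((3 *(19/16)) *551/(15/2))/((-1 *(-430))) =10469/17200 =0.61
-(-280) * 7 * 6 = 11760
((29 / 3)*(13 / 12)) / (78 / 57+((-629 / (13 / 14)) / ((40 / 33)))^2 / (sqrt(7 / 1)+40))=5395329812890717700*sqrt(7) / 160957020886192741159161+215850852051736148000 / 160957020886192741159161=0.00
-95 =-95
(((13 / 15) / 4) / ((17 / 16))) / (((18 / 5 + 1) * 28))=13 / 8211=0.00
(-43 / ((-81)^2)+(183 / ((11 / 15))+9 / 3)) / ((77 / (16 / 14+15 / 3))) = 783717355 / 38900169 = 20.15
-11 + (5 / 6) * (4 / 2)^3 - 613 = -617.33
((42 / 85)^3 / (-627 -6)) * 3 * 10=-148176 / 25916075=-0.01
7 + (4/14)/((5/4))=7.23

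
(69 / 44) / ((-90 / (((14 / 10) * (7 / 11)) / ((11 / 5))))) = -1127 / 159720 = -0.01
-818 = -818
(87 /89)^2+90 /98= 727326 /388129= 1.87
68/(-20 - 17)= -68/37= -1.84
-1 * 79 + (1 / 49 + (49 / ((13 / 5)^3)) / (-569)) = -4838160035 / 61254557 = -78.98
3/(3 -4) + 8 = 5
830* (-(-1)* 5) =4150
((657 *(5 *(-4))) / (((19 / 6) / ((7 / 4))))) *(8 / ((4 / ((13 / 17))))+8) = -69198.58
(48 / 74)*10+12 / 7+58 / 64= 75479 / 8288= 9.11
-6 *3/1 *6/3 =-36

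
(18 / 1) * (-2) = -36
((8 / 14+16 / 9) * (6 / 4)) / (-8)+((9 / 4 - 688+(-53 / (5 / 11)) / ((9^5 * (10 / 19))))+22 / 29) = -410814014831 / 599347350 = -685.44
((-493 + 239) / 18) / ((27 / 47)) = -5969 / 243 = -24.56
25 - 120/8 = 10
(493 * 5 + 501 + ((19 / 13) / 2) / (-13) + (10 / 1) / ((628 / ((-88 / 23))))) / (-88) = -3619913419 / 107405584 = -33.70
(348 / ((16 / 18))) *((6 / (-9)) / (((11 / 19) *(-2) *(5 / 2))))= 90.16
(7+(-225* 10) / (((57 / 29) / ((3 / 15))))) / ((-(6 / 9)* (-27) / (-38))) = 4217 / 9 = 468.56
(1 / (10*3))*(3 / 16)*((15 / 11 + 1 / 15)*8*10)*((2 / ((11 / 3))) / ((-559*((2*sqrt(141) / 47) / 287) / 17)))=-575722*sqrt(141) / 1014585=-6.74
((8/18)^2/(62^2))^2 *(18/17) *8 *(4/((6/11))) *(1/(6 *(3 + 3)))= 1408/309020285331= 0.00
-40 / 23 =-1.74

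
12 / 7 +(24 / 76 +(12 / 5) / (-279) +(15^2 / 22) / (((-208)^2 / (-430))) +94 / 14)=254121570877 / 29432282880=8.63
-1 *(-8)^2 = -64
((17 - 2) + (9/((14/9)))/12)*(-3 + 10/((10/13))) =4335/28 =154.82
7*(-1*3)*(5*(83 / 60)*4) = -581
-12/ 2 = -6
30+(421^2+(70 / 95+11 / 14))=47154491 / 266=177272.52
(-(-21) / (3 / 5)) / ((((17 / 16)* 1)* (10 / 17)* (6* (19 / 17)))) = 476 / 57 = 8.35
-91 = -91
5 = 5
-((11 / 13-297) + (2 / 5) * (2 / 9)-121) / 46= 243983 / 26910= 9.07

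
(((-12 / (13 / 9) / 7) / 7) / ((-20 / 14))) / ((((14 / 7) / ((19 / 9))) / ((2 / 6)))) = 19 / 455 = 0.04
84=84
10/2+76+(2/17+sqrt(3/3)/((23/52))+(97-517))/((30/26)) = -109847/391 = -280.94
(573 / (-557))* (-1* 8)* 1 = 4584 / 557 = 8.23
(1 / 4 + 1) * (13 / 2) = 65 / 8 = 8.12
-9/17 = -0.53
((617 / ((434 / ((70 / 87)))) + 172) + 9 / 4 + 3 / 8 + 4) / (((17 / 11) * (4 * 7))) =6095089 / 1467168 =4.15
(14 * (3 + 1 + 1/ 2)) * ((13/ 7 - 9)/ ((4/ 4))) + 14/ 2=-443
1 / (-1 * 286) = -1 / 286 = -0.00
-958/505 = -1.90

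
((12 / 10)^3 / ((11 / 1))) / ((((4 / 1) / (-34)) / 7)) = -12852 / 1375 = -9.35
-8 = -8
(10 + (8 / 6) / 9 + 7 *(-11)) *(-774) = 155230 / 3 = 51743.33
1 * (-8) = -8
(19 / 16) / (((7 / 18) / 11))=1881 / 56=33.59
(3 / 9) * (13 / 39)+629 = 5662 / 9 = 629.11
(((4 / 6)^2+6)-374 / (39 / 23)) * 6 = -50104 / 39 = -1284.72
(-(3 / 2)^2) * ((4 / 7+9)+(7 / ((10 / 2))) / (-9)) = -1483 / 70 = -21.19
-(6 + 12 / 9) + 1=-19 / 3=-6.33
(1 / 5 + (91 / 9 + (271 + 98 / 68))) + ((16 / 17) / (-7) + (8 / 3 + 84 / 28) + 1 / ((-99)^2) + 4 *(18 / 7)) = 3482282333 / 11663190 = 298.57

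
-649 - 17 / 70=-45447 / 70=-649.24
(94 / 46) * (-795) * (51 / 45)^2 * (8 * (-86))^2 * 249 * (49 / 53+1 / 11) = -315916548739072 / 1265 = -249736402165.27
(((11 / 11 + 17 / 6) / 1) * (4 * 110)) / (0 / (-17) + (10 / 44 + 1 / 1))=111320 / 81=1374.32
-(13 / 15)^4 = -28561 / 50625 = -0.56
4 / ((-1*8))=-1 / 2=-0.50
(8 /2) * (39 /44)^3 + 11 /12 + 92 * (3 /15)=7060301 /319440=22.10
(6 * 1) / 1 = 6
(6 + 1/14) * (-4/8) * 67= -5695/28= -203.39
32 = 32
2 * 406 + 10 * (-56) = 252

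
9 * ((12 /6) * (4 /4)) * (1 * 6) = 108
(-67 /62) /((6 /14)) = -469 /186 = -2.52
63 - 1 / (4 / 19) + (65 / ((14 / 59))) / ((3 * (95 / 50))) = 169667 / 1596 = 106.31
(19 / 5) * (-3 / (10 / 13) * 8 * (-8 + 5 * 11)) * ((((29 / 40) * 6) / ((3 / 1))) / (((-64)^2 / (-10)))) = 1009983 / 51200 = 19.73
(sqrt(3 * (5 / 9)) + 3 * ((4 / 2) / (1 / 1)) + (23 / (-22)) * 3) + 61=sqrt(15) / 3 + 1405 / 22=65.15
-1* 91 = -91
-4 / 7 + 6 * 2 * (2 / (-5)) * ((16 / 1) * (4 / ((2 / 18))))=-96788 / 35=-2765.37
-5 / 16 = -0.31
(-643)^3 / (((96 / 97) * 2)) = -25787227579 / 192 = -134308476.97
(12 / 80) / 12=1 / 80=0.01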